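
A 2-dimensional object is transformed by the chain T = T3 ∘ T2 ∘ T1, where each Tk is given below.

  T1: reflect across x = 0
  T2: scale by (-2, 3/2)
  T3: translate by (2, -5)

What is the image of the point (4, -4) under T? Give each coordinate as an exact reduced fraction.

T1 reflect across x = 0: (4, -4) → (-4, -4)
T2 scale by (-2, 3/2): (-4, -4) → (8, -6)
T3 translate by (2, -5): (8, -6) → (10, -11)

T(p) = (10, -11)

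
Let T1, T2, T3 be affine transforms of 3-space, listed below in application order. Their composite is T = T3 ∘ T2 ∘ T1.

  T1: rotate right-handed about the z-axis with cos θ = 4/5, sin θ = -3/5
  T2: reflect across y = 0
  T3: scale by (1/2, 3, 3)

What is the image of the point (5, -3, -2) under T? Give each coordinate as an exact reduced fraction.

T(p) = (11/10, 81/5, -6)

T1 rotate right-handed about the z-axis with cos θ = 4/5, sin θ = -3/5: (5, -3, -2) → (11/5, -27/5, -2)
T2 reflect across y = 0: (11/5, -27/5, -2) → (11/5, 27/5, -2)
T3 scale by (1/2, 3, 3): (11/5, 27/5, -2) → (11/10, 81/5, -6)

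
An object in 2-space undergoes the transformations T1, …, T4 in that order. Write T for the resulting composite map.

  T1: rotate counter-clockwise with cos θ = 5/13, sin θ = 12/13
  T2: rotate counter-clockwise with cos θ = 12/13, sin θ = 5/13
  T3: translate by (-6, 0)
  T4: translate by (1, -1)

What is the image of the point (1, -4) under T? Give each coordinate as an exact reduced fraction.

T(p) = (-1, 0)

T1 rotate counter-clockwise with cos θ = 5/13, sin θ = 12/13: (1, -4) → (53/13, -8/13)
T2 rotate counter-clockwise with cos θ = 12/13, sin θ = 5/13: (53/13, -8/13) → (4, 1)
T3 translate by (-6, 0): (4, 1) → (-2, 1)
T4 translate by (1, -1): (-2, 1) → (-1, 0)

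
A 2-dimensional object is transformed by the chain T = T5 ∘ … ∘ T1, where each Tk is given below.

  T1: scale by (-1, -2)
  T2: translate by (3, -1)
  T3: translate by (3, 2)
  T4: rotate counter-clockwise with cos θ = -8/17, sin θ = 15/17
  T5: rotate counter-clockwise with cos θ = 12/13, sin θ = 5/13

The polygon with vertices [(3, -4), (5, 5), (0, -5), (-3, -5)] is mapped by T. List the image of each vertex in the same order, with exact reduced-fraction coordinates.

T1 scale by (-1, -2): (3, -4) → (-3, 8); (5, 5) → (-5, -10); (0, -5) → (0, 10); (-3, -5) → (3, 10)
T2 translate by (3, -1): (-3, 8) → (0, 7); (-5, -10) → (-2, -11); (0, 10) → (3, 9); (3, 10) → (6, 9)
T3 translate by (3, 2): (0, 7) → (3, 9); (-2, -11) → (1, -9); (3, 9) → (6, 11); (6, 9) → (9, 11)
T4 rotate counter-clockwise with cos θ = -8/17, sin θ = 15/17: (3, 9) → (-159/17, -27/17); (1, -9) → (127/17, 87/17); (6, 11) → (-213/17, 2/17); (9, 11) → (-237/17, 47/17)
T5 rotate counter-clockwise with cos θ = 12/13, sin θ = 5/13: (-159/17, -27/17) → (-1773/221, -1119/221); (127/17, 87/17) → (1089/221, 1679/221); (-213/17, 2/17) → (-2566/221, -1041/221); (-237/17, 47/17) → (-3079/221, -621/221)

image vertices: (-1773/221, -1119/221), (1089/221, 1679/221), (-2566/221, -1041/221), (-3079/221, -621/221)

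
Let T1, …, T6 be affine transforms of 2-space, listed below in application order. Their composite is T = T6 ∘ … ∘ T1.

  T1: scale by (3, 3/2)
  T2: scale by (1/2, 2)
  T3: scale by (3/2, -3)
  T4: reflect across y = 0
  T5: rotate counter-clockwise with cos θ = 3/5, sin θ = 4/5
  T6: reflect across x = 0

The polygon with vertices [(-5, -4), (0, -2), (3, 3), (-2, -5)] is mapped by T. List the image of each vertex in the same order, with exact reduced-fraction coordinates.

T1 scale by (3, 3/2): (-5, -4) → (-15, -6); (0, -2) → (0, -3); (3, 3) → (9, 9/2); (-2, -5) → (-6, -15/2)
T2 scale by (1/2, 2): (-15, -6) → (-15/2, -12); (0, -3) → (0, -6); (9, 9/2) → (9/2, 9); (-6, -15/2) → (-3, -15)
T3 scale by (3/2, -3): (-15/2, -12) → (-45/4, 36); (0, -6) → (0, 18); (9/2, 9) → (27/4, -27); (-3, -15) → (-9/2, 45)
T4 reflect across y = 0: (-45/4, 36) → (-45/4, -36); (0, 18) → (0, -18); (27/4, -27) → (27/4, 27); (-9/2, 45) → (-9/2, -45)
T5 rotate counter-clockwise with cos θ = 3/5, sin θ = 4/5: (-45/4, -36) → (441/20, -153/5); (0, -18) → (72/5, -54/5); (27/4, 27) → (-351/20, 108/5); (-9/2, -45) → (333/10, -153/5)
T6 reflect across x = 0: (441/20, -153/5) → (-441/20, -153/5); (72/5, -54/5) → (-72/5, -54/5); (-351/20, 108/5) → (351/20, 108/5); (333/10, -153/5) → (-333/10, -153/5)

image vertices: (-441/20, -153/5), (-72/5, -54/5), (351/20, 108/5), (-333/10, -153/5)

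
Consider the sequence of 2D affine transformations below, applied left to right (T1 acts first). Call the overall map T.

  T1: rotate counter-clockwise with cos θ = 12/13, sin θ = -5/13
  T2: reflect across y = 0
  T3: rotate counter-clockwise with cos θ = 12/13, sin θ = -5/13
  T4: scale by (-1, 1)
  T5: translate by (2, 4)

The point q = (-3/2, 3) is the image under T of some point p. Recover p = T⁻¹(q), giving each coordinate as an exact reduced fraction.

p = (7/2, 1)

T1 = [12/13 5/13 0; -5/13 12/13 0; 0 0 1]
T2·T1 = [12/13 5/13 0; 5/13 -12/13 0; 0 0 1]
T3·…·T1 = [1 0 0; 0 -1 0; 0 0 1]
T4·…·T1 = [-1 0 0; 0 -1 0; 0 0 1]
T5·…·T1 = [-1 0 2; 0 -1 4; 0 0 1]
det M = 1; M⁻¹ = [-1 0 2; 0 -1 4; 0 0 1]
M⁻¹ · (-3/2, 3)ᵀ = (7/2, 1)ᵀ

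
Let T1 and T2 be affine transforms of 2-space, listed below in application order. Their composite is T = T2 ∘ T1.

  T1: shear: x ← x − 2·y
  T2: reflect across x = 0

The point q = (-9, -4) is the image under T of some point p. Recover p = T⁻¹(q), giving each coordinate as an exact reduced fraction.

p = (1, -4)

T1 = [1 -2 0; 0 1 0; 0 0 1]
T2·T1 = [-1 2 0; 0 1 0; 0 0 1]
det M = -1; M⁻¹ = [-1 2 0; 0 1 0; 0 0 1]
M⁻¹ · (-9, -4)ᵀ = (1, -4)ᵀ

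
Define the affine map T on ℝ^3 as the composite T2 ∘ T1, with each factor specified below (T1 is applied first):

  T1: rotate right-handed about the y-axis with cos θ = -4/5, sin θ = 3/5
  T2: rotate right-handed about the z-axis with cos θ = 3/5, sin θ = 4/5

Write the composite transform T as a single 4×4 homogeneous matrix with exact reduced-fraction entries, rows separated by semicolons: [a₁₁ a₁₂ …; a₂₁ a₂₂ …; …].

T = [-12/25 -4/5 9/25 0; -16/25 3/5 12/25 0; -3/5 0 -4/5 0; 0 0 0 1]

T1 = [-4/5 0 3/5 0; 0 1 0 0; -3/5 0 -4/5 0; 0 0 0 1]
T2·T1 = [-12/25 -4/5 9/25 0; -16/25 3/5 12/25 0; -3/5 0 -4/5 0; 0 0 0 1]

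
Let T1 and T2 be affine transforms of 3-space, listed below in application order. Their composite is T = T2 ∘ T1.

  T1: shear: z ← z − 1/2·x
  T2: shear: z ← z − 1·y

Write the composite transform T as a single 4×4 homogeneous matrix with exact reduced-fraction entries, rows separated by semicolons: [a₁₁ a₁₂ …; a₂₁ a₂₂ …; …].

T1 = [1 0 0 0; 0 1 0 0; -1/2 0 1 0; 0 0 0 1]
T2·T1 = [1 0 0 0; 0 1 0 0; -1/2 -1 1 0; 0 0 0 1]

T = [1 0 0 0; 0 1 0 0; -1/2 -1 1 0; 0 0 0 1]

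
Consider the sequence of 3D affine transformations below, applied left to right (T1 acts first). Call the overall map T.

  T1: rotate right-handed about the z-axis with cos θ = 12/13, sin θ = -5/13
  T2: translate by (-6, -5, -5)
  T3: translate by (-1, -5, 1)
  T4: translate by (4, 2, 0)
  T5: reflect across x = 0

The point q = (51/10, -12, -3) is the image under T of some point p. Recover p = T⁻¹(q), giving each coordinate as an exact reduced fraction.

T1 = [12/13 5/13 0 0; -5/13 12/13 0 0; 0 0 1 0; 0 0 0 1]
T2·T1 = [12/13 5/13 0 -6; -5/13 12/13 0 -5; 0 0 1 -5; 0 0 0 1]
T3·…·T1 = [12/13 5/13 0 -7; -5/13 12/13 0 -10; 0 0 1 -4; 0 0 0 1]
T4·…·T1 = [12/13 5/13 0 -3; -5/13 12/13 0 -8; 0 0 1 -4; 0 0 0 1]
T5·…·T1 = [-12/13 -5/13 0 3; -5/13 12/13 0 -8; 0 0 1 -4; 0 0 0 1]
det M = -1; M⁻¹ = [-12/13 -5/13 0 -4/13; -5/13 12/13 0 111/13; 0 0 1 4; 0 0 0 1]
M⁻¹ · (51/10, -12, -3)ᵀ = (-2/5, -9/2, 1)ᵀ

p = (-2/5, -9/2, 1)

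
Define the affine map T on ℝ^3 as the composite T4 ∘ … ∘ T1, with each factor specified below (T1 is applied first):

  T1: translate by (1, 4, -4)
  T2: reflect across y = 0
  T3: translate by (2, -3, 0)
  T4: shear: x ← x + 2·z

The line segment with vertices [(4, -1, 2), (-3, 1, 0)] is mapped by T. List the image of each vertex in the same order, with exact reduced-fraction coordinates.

image vertices: (3, -6, -2), (-8, -8, -4)

T1 translate by (1, 4, -4): (4, -1, 2) → (5, 3, -2); (-3, 1, 0) → (-2, 5, -4)
T2 reflect across y = 0: (5, 3, -2) → (5, -3, -2); (-2, 5, -4) → (-2, -5, -4)
T3 translate by (2, -3, 0): (5, -3, -2) → (7, -6, -2); (-2, -5, -4) → (0, -8, -4)
T4 shear: x ← x + 2·z: (7, -6, -2) → (3, -6, -2); (0, -8, -4) → (-8, -8, -4)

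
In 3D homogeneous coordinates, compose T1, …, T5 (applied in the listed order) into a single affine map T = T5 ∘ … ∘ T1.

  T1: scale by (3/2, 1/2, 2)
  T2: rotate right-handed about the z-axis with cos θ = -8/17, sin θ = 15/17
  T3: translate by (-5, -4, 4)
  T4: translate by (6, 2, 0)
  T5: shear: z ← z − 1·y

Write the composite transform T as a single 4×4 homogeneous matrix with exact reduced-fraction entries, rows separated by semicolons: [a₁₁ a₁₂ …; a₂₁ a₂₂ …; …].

T1 = [3/2 0 0 0; 0 1/2 0 0; 0 0 2 0; 0 0 0 1]
T2·T1 = [-12/17 -15/34 0 0; 45/34 -4/17 0 0; 0 0 2 0; 0 0 0 1]
T3·…·T1 = [-12/17 -15/34 0 -5; 45/34 -4/17 0 -4; 0 0 2 4; 0 0 0 1]
T4·…·T1 = [-12/17 -15/34 0 1; 45/34 -4/17 0 -2; 0 0 2 4; 0 0 0 1]
T5·…·T1 = [-12/17 -15/34 0 1; 45/34 -4/17 0 -2; -45/34 4/17 2 6; 0 0 0 1]

T = [-12/17 -15/34 0 1; 45/34 -4/17 0 -2; -45/34 4/17 2 6; 0 0 0 1]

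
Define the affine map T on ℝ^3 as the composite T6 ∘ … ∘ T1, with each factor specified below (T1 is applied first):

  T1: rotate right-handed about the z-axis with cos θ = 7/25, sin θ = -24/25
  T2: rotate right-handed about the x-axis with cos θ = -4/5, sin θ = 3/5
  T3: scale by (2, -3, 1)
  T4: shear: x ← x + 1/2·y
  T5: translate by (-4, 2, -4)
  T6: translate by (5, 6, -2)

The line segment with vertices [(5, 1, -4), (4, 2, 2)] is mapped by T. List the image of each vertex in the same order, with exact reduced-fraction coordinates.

T1 rotate right-handed about the z-axis with cos θ = 7/25, sin θ = -24/25: (5, 1, -4) → (59/25, -113/25, -4); (4, 2, 2) → (76/25, -82/25, 2)
T2 rotate right-handed about the x-axis with cos θ = -4/5, sin θ = 3/5: (59/25, -113/25, -4) → (59/25, 752/125, 61/125); (76/25, -82/25, 2) → (76/25, 178/125, -446/125)
T3 scale by (2, -3, 1): (59/25, 752/125, 61/125) → (118/25, -2256/125, 61/125); (76/25, 178/125, -446/125) → (152/25, -534/125, -446/125)
T4 shear: x ← x + 1/2·y: (118/25, -2256/125, 61/125) → (-538/125, -2256/125, 61/125); (152/25, -534/125, -446/125) → (493/125, -534/125, -446/125)
T5 translate by (-4, 2, -4): (-538/125, -2256/125, 61/125) → (-1038/125, -2006/125, -439/125); (493/125, -534/125, -446/125) → (-7/125, -284/125, -946/125)
T6 translate by (5, 6, -2): (-1038/125, -2006/125, -439/125) → (-413/125, -1256/125, -689/125); (-7/125, -284/125, -946/125) → (618/125, 466/125, -1196/125)

image vertices: (-413/125, -1256/125, -689/125), (618/125, 466/125, -1196/125)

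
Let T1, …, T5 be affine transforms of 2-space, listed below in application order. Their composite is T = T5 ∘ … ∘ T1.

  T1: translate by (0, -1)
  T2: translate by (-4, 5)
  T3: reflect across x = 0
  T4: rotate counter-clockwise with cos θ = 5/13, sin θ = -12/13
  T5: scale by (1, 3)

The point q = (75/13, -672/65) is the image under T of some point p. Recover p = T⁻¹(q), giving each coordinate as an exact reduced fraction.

p = (-7/5, 0)

T1 = [1 0 0; 0 1 -1; 0 0 1]
T2·T1 = [1 0 -4; 0 1 4; 0 0 1]
T3·…·T1 = [-1 0 4; 0 1 4; 0 0 1]
T4·…·T1 = [-5/13 12/13 68/13; 12/13 5/13 -28/13; 0 0 1]
T5·…·T1 = [-5/13 12/13 68/13; 36/13 15/13 -84/13; 0 0 1]
det M = -3; M⁻¹ = [-5/13 4/13 4; 12/13 5/39 -4; 0 0 1]
M⁻¹ · (75/13, -672/65)ᵀ = (-7/5, 0)ᵀ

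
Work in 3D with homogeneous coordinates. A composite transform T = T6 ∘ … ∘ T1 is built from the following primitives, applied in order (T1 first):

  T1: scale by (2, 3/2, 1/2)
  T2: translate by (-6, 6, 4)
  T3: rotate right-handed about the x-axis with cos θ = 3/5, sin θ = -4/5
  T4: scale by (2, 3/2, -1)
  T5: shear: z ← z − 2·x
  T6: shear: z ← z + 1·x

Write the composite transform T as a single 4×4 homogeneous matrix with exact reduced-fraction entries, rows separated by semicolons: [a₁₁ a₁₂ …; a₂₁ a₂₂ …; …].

T = [4 0 0 -12; 0 27/20 3/5 51/5; -4 6/5 -3/10 72/5; 0 0 0 1]

T1 = [2 0 0 0; 0 3/2 0 0; 0 0 1/2 0; 0 0 0 1]
T2·T1 = [2 0 0 -6; 0 3/2 0 6; 0 0 1/2 4; 0 0 0 1]
T3·…·T1 = [2 0 0 -6; 0 9/10 2/5 34/5; 0 -6/5 3/10 -12/5; 0 0 0 1]
T4·…·T1 = [4 0 0 -12; 0 27/20 3/5 51/5; 0 6/5 -3/10 12/5; 0 0 0 1]
T5·…·T1 = [4 0 0 -12; 0 27/20 3/5 51/5; -8 6/5 -3/10 132/5; 0 0 0 1]
T6·…·T1 = [4 0 0 -12; 0 27/20 3/5 51/5; -4 6/5 -3/10 72/5; 0 0 0 1]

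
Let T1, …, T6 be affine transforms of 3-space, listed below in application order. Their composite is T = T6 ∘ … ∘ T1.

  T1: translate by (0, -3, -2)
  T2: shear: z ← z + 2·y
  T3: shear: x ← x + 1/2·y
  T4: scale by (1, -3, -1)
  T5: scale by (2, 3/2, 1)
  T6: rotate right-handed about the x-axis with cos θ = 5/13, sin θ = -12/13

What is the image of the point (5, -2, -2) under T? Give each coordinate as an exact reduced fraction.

T1 translate by (0, -3, -2): (5, -2, -2) → (5, -5, -4)
T2 shear: z ← z + 2·y: (5, -5, -4) → (5, -5, -14)
T3 shear: x ← x + 1/2·y: (5, -5, -14) → (5/2, -5, -14)
T4 scale by (1, -3, -1): (5/2, -5, -14) → (5/2, 15, 14)
T5 scale by (2, 3/2, 1): (5/2, 15, 14) → (5, 45/2, 14)
T6 rotate right-handed about the x-axis with cos θ = 5/13, sin θ = -12/13: (5, 45/2, 14) → (5, 561/26, -200/13)

T(p) = (5, 561/26, -200/13)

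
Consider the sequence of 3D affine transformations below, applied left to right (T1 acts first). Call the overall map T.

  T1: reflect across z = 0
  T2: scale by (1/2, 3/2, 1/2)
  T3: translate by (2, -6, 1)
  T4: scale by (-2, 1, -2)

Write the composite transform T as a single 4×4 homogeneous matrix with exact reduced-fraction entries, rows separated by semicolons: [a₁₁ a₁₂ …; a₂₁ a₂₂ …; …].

T1 = [1 0 0 0; 0 1 0 0; 0 0 -1 0; 0 0 0 1]
T2·T1 = [1/2 0 0 0; 0 3/2 0 0; 0 0 -1/2 0; 0 0 0 1]
T3·…·T1 = [1/2 0 0 2; 0 3/2 0 -6; 0 0 -1/2 1; 0 0 0 1]
T4·…·T1 = [-1 0 0 -4; 0 3/2 0 -6; 0 0 1 -2; 0 0 0 1]

T = [-1 0 0 -4; 0 3/2 0 -6; 0 0 1 -2; 0 0 0 1]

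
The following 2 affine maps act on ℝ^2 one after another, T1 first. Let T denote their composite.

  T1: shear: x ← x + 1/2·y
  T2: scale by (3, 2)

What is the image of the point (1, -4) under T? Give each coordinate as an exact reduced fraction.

T(p) = (-3, -8)

T1 shear: x ← x + 1/2·y: (1, -4) → (-1, -4)
T2 scale by (3, 2): (-1, -4) → (-3, -8)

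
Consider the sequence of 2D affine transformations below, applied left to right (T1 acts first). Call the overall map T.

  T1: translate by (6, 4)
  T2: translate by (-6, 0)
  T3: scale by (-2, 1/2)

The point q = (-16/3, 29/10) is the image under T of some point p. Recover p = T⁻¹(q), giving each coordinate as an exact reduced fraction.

T1 = [1 0 6; 0 1 4; 0 0 1]
T2·T1 = [1 0 0; 0 1 4; 0 0 1]
T3·…·T1 = [-2 0 0; 0 1/2 2; 0 0 1]
det M = -1; M⁻¹ = [-1/2 0 0; 0 2 -4; 0 0 1]
M⁻¹ · (-16/3, 29/10)ᵀ = (8/3, 9/5)ᵀ

p = (8/3, 9/5)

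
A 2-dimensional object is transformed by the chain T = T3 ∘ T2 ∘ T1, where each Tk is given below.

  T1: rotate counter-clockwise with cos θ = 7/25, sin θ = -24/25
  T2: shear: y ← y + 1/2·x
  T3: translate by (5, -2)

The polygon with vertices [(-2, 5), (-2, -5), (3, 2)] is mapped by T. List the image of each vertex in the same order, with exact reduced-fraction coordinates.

T1 rotate counter-clockwise with cos θ = 7/25, sin θ = -24/25: (-2, 5) → (106/25, 83/25); (-2, -5) → (-134/25, 13/25); (3, 2) → (69/25, -58/25)
T2 shear: y ← y + 1/2·x: (106/25, 83/25) → (106/25, 136/25); (-134/25, 13/25) → (-134/25, -54/25); (69/25, -58/25) → (69/25, -47/50)
T3 translate by (5, -2): (106/25, 136/25) → (231/25, 86/25); (-134/25, -54/25) → (-9/25, -104/25); (69/25, -47/50) → (194/25, -147/50)

image vertices: (231/25, 86/25), (-9/25, -104/25), (194/25, -147/50)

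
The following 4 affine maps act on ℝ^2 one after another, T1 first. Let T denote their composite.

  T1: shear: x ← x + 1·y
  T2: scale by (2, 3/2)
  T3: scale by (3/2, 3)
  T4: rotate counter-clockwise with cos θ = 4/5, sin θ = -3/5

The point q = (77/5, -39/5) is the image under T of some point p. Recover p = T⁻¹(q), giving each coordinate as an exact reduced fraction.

p = (5, 2/3)

T1 = [1 1 0; 0 1 0; 0 0 1]
T2·T1 = [2 2 0; 0 3/2 0; 0 0 1]
T3·…·T1 = [3 3 0; 0 9/2 0; 0 0 1]
T4·…·T1 = [12/5 51/10 0; -9/5 9/5 0; 0 0 1]
det M = 27/2; M⁻¹ = [2/15 -17/45 0; 2/15 8/45 0; 0 0 1]
M⁻¹ · (77/5, -39/5)ᵀ = (5, 2/3)ᵀ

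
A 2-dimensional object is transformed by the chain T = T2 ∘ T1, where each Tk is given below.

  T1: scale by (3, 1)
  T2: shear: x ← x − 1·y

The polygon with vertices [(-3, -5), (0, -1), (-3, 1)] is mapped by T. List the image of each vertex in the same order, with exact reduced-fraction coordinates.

T1 scale by (3, 1): (-3, -5) → (-9, -5); (0, -1) → (0, -1); (-3, 1) → (-9, 1)
T2 shear: x ← x − 1·y: (-9, -5) → (-4, -5); (0, -1) → (1, -1); (-9, 1) → (-10, 1)

image vertices: (-4, -5), (1, -1), (-10, 1)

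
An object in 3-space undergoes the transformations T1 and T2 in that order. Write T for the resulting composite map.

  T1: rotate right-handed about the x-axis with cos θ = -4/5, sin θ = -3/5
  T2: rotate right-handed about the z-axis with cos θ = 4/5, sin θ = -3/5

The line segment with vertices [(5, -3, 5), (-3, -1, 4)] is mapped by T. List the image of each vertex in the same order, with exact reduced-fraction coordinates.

T1 rotate right-handed about the x-axis with cos θ = -4/5, sin θ = -3/5: (5, -3, 5) → (5, 27/5, -11/5); (-3, -1, 4) → (-3, 16/5, -13/5)
T2 rotate right-handed about the z-axis with cos θ = 4/5, sin θ = -3/5: (5, 27/5, -11/5) → (181/25, 33/25, -11/5); (-3, 16/5, -13/5) → (-12/25, 109/25, -13/5)

image vertices: (181/25, 33/25, -11/5), (-12/25, 109/25, -13/5)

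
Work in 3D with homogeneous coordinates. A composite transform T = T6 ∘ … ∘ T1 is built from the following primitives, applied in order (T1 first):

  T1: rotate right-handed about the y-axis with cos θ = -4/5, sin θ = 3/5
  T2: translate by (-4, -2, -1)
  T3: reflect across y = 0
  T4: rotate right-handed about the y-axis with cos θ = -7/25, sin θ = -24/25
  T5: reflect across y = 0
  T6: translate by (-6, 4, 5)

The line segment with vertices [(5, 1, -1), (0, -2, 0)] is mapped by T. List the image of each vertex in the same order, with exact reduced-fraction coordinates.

image vertices: (-13/25, 3, -59/25), (-98/25, 0, 36/25)

T1 rotate right-handed about the y-axis with cos θ = -4/5, sin θ = 3/5: (5, 1, -1) → (-23/5, 1, -11/5); (0, -2, 0) → (0, -2, 0)
T2 translate by (-4, -2, -1): (-23/5, 1, -11/5) → (-43/5, -1, -16/5); (0, -2, 0) → (-4, -4, -1)
T3 reflect across y = 0: (-43/5, -1, -16/5) → (-43/5, 1, -16/5); (-4, -4, -1) → (-4, 4, -1)
T4 rotate right-handed about the y-axis with cos θ = -7/25, sin θ = -24/25: (-43/5, 1, -16/5) → (137/25, 1, -184/25); (-4, 4, -1) → (52/25, 4, -89/25)
T5 reflect across y = 0: (137/25, 1, -184/25) → (137/25, -1, -184/25); (52/25, 4, -89/25) → (52/25, -4, -89/25)
T6 translate by (-6, 4, 5): (137/25, -1, -184/25) → (-13/25, 3, -59/25); (52/25, -4, -89/25) → (-98/25, 0, 36/25)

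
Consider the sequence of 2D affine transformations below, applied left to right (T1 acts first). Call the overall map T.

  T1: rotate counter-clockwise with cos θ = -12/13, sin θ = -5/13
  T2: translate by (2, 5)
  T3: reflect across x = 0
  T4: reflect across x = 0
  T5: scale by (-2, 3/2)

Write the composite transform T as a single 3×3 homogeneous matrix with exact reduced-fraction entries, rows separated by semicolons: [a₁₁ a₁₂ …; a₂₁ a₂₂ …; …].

T1 = [-12/13 5/13 0; -5/13 -12/13 0; 0 0 1]
T2·T1 = [-12/13 5/13 2; -5/13 -12/13 5; 0 0 1]
T3·…·T1 = [12/13 -5/13 -2; -5/13 -12/13 5; 0 0 1]
T4·…·T1 = [-12/13 5/13 2; -5/13 -12/13 5; 0 0 1]
T5·…·T1 = [24/13 -10/13 -4; -15/26 -18/13 15/2; 0 0 1]

T = [24/13 -10/13 -4; -15/26 -18/13 15/2; 0 0 1]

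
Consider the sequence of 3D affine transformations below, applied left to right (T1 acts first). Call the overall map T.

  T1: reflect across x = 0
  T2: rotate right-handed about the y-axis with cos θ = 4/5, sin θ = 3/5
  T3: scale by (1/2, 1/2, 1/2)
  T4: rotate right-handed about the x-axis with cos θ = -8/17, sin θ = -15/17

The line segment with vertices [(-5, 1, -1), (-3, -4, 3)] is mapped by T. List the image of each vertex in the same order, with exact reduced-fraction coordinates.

T1 reflect across x = 0: (-5, 1, -1) → (5, 1, -1); (-3, -4, 3) → (3, -4, 3)
T2 rotate right-handed about the y-axis with cos θ = 4/5, sin θ = 3/5: (5, 1, -1) → (17/5, 1, -19/5); (3, -4, 3) → (21/5, -4, 3/5)
T3 scale by (1/2, 1/2, 1/2): (17/5, 1, -19/5) → (17/10, 1/2, -19/10); (21/5, -4, 3/5) → (21/10, -2, 3/10)
T4 rotate right-handed about the x-axis with cos θ = -8/17, sin θ = -15/17: (17/10, 1/2, -19/10) → (17/10, -65/34, 77/170); (21/10, -2, 3/10) → (21/10, 41/34, 138/85)

image vertices: (17/10, -65/34, 77/170), (21/10, 41/34, 138/85)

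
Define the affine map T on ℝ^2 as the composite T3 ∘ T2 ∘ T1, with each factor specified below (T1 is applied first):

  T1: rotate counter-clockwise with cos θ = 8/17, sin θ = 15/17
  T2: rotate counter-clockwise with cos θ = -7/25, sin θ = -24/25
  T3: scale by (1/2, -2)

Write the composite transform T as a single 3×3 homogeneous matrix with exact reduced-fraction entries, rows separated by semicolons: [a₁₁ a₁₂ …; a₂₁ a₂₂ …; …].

T1 = [8/17 -15/17 0; 15/17 8/17 0; 0 0 1]
T2·T1 = [304/425 297/425 0; -297/425 304/425 0; 0 0 1]
T3·…·T1 = [152/425 297/850 0; 594/425 -608/425 0; 0 0 1]

T = [152/425 297/850 0; 594/425 -608/425 0; 0 0 1]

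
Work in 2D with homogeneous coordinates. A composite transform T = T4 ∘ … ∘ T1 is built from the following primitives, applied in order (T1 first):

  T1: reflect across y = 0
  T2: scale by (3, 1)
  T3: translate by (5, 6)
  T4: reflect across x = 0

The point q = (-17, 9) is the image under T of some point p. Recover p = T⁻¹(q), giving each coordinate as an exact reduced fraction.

p = (4, -3)

T1 = [1 0 0; 0 -1 0; 0 0 1]
T2·T1 = [3 0 0; 0 -1 0; 0 0 1]
T3·…·T1 = [3 0 5; 0 -1 6; 0 0 1]
T4·…·T1 = [-3 0 -5; 0 -1 6; 0 0 1]
det M = 3; M⁻¹ = [-1/3 0 -5/3; 0 -1 6; 0 0 1]
M⁻¹ · (-17, 9)ᵀ = (4, -3)ᵀ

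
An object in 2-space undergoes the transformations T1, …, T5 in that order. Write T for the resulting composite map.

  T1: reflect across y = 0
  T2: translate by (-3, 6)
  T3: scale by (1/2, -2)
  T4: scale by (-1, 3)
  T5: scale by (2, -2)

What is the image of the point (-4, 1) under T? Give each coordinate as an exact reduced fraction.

T1 reflect across y = 0: (-4, 1) → (-4, -1)
T2 translate by (-3, 6): (-4, -1) → (-7, 5)
T3 scale by (1/2, -2): (-7, 5) → (-7/2, -10)
T4 scale by (-1, 3): (-7/2, -10) → (7/2, -30)
T5 scale by (2, -2): (7/2, -30) → (7, 60)

T(p) = (7, 60)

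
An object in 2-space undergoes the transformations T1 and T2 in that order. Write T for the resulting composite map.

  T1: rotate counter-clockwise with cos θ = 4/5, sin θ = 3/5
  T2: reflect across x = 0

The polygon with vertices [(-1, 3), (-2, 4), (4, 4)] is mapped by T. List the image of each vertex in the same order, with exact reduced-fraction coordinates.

image vertices: (13/5, 9/5), (4, 2), (-4/5, 28/5)

T1 rotate counter-clockwise with cos θ = 4/5, sin θ = 3/5: (-1, 3) → (-13/5, 9/5); (-2, 4) → (-4, 2); (4, 4) → (4/5, 28/5)
T2 reflect across x = 0: (-13/5, 9/5) → (13/5, 9/5); (-4, 2) → (4, 2); (4/5, 28/5) → (-4/5, 28/5)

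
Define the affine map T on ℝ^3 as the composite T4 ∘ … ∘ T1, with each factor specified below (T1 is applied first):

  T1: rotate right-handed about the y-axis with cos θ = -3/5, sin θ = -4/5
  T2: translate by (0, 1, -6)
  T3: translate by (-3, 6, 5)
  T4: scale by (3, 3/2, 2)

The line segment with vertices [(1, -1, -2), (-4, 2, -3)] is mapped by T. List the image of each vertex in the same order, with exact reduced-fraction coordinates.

T1 rotate right-handed about the y-axis with cos θ = -3/5, sin θ = -4/5: (1, -1, -2) → (1, -1, 2); (-4, 2, -3) → (24/5, 2, -7/5)
T2 translate by (0, 1, -6): (1, -1, 2) → (1, 0, -4); (24/5, 2, -7/5) → (24/5, 3, -37/5)
T3 translate by (-3, 6, 5): (1, 0, -4) → (-2, 6, 1); (24/5, 3, -37/5) → (9/5, 9, -12/5)
T4 scale by (3, 3/2, 2): (-2, 6, 1) → (-6, 9, 2); (9/5, 9, -12/5) → (27/5, 27/2, -24/5)

image vertices: (-6, 9, 2), (27/5, 27/2, -24/5)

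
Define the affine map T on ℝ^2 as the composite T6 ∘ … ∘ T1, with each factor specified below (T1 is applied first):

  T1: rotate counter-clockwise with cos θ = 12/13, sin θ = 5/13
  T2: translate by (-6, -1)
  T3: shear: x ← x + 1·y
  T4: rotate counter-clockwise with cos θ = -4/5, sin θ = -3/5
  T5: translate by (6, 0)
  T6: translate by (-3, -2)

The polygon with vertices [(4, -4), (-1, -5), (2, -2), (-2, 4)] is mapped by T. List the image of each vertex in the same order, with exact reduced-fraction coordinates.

image vertices: (276/65, 187/65), (41/5, 47/5), (398/65, 191/65), (658/65, 61/65)

T1 rotate counter-clockwise with cos θ = 12/13, sin θ = 5/13: (4, -4) → (68/13, -28/13); (-1, -5) → (1, -5); (2, -2) → (34/13, -14/13); (-2, 4) → (-44/13, 38/13)
T2 translate by (-6, -1): (68/13, -28/13) → (-10/13, -41/13); (1, -5) → (-5, -6); (34/13, -14/13) → (-44/13, -27/13); (-44/13, 38/13) → (-122/13, 25/13)
T3 shear: x ← x + 1·y: (-10/13, -41/13) → (-51/13, -41/13); (-5, -6) → (-11, -6); (-44/13, -27/13) → (-71/13, -27/13); (-122/13, 25/13) → (-97/13, 25/13)
T4 rotate counter-clockwise with cos θ = -4/5, sin θ = -3/5: (-51/13, -41/13) → (81/65, 317/65); (-11, -6) → (26/5, 57/5); (-71/13, -27/13) → (203/65, 321/65); (-97/13, 25/13) → (463/65, 191/65)
T5 translate by (6, 0): (81/65, 317/65) → (471/65, 317/65); (26/5, 57/5) → (56/5, 57/5); (203/65, 321/65) → (593/65, 321/65); (463/65, 191/65) → (853/65, 191/65)
T6 translate by (-3, -2): (471/65, 317/65) → (276/65, 187/65); (56/5, 57/5) → (41/5, 47/5); (593/65, 321/65) → (398/65, 191/65); (853/65, 191/65) → (658/65, 61/65)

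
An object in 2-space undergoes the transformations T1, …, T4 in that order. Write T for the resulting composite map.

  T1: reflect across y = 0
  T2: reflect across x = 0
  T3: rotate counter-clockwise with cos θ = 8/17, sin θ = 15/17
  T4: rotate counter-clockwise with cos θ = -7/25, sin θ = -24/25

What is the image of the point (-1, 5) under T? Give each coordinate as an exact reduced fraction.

T1 reflect across y = 0: (-1, 5) → (-1, -5)
T2 reflect across x = 0: (-1, -5) → (1, -5)
T3 rotate counter-clockwise with cos θ = 8/17, sin θ = 15/17: (1, -5) → (83/17, -25/17)
T4 rotate counter-clockwise with cos θ = -7/25, sin θ = -24/25: (83/17, -25/17) → (-1181/425, -1817/425)

T(p) = (-1181/425, -1817/425)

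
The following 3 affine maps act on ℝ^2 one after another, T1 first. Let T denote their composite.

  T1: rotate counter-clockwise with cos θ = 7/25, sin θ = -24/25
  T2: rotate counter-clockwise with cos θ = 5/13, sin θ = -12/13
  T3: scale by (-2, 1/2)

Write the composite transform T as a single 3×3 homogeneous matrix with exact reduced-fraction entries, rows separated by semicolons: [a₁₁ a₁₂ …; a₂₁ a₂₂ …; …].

T1 = [7/25 24/25 0; -24/25 7/25 0; 0 0 1]
T2·T1 = [-253/325 204/325 0; -204/325 -253/325 0; 0 0 1]
T3·…·T1 = [506/325 -408/325 0; -102/325 -253/650 0; 0 0 1]

T = [506/325 -408/325 0; -102/325 -253/650 0; 0 0 1]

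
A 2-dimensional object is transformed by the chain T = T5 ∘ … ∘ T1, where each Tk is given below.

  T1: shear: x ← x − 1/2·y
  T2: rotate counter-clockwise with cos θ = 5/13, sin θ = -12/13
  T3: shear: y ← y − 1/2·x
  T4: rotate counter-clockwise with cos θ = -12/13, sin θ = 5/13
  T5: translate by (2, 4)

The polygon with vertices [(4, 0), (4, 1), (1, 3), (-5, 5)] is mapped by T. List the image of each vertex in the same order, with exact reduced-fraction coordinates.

T1 shear: x ← x − 1/2·y: (4, 0) → (4, 0); (4, 1) → (7/2, 1); (1, 3) → (-1/2, 3); (-5, 5) → (-15/2, 5)
T2 rotate counter-clockwise with cos θ = 5/13, sin θ = -12/13: (4, 0) → (20/13, -48/13); (7/2, 1) → (59/26, -37/13); (-1/2, 3) → (67/26, 21/13); (-15/2, 5) → (45/26, 115/13)
T3 shear: y ← y − 1/2·x: (20/13, -48/13) → (20/13, -58/13); (59/26, -37/13) → (59/26, -207/52); (67/26, 21/13) → (67/26, 17/52); (45/26, 115/13) → (45/26, 415/52)
T4 rotate counter-clockwise with cos θ = -12/13, sin θ = 5/13: (20/13, -58/13) → (50/169, 796/169); (59/26, -207/52) → (-381/676, 1537/338); (67/26, 17/52) → (-1693/676, 233/338); (45/26, 415/52) → (-3155/676, -2265/338)
T5 translate by (2, 4): (50/169, 796/169) → (388/169, 1472/169); (-381/676, 1537/338) → (971/676, 2889/338); (-1693/676, 233/338) → (-341/676, 1585/338); (-3155/676, -2265/338) → (-1803/676, -913/338)

image vertices: (388/169, 1472/169), (971/676, 2889/338), (-341/676, 1585/338), (-1803/676, -913/338)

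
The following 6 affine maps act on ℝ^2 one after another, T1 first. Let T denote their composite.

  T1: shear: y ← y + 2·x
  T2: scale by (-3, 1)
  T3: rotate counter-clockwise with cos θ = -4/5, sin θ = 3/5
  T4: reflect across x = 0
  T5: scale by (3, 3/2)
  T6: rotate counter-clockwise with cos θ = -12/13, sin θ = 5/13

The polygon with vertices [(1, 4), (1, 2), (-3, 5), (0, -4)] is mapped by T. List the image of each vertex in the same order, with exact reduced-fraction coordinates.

T1 shear: y ← y + 2·x: (1, 4) → (1, 6); (1, 2) → (1, 4); (-3, 5) → (-3, -1); (0, -4) → (0, -4)
T2 scale by (-3, 1): (1, 6) → (-3, 6); (1, 4) → (-3, 4); (-3, -1) → (9, -1); (0, -4) → (0, -4)
T3 rotate counter-clockwise with cos θ = -4/5, sin θ = 3/5: (-3, 6) → (-6/5, -33/5); (-3, 4) → (0, -5); (9, -1) → (-33/5, 31/5); (0, -4) → (12/5, 16/5)
T4 reflect across x = 0: (-6/5, -33/5) → (6/5, -33/5); (0, -5) → (0, -5); (-33/5, 31/5) → (33/5, 31/5); (12/5, 16/5) → (-12/5, 16/5)
T5 scale by (3, 3/2): (6/5, -33/5) → (18/5, -99/10); (0, -5) → (0, -15/2); (33/5, 31/5) → (99/5, 93/10); (-12/5, 16/5) → (-36/5, 24/5)
T6 rotate counter-clockwise with cos θ = -12/13, sin θ = 5/13: (18/5, -99/10) → (63/130, 684/65); (0, -15/2) → (75/26, 90/13); (99/5, 93/10) → (-2841/130, -63/65); (-36/5, 24/5) → (24/5, -36/5)

image vertices: (63/130, 684/65), (75/26, 90/13), (-2841/130, -63/65), (24/5, -36/5)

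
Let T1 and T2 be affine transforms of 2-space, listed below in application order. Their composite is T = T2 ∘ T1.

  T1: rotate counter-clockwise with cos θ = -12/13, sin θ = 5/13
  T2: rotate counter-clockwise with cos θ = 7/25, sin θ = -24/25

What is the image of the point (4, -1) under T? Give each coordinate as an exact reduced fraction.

T(p) = (467/325, 1256/325)

T1 rotate counter-clockwise with cos θ = -12/13, sin θ = 5/13: (4, -1) → (-43/13, 32/13)
T2 rotate counter-clockwise with cos θ = 7/25, sin θ = -24/25: (-43/13, 32/13) → (467/325, 1256/325)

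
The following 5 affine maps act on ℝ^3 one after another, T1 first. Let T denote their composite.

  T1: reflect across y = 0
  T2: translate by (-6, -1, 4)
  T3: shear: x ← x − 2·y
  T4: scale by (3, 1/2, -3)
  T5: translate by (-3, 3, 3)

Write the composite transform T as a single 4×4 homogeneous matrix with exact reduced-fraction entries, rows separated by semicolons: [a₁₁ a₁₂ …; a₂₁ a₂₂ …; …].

T1 = [1 0 0 0; 0 -1 0 0; 0 0 1 0; 0 0 0 1]
T2·T1 = [1 0 0 -6; 0 -1 0 -1; 0 0 1 4; 0 0 0 1]
T3·…·T1 = [1 2 0 -4; 0 -1 0 -1; 0 0 1 4; 0 0 0 1]
T4·…·T1 = [3 6 0 -12; 0 -1/2 0 -1/2; 0 0 -3 -12; 0 0 0 1]
T5·…·T1 = [3 6 0 -15; 0 -1/2 0 5/2; 0 0 -3 -9; 0 0 0 1]

T = [3 6 0 -15; 0 -1/2 0 5/2; 0 0 -3 -9; 0 0 0 1]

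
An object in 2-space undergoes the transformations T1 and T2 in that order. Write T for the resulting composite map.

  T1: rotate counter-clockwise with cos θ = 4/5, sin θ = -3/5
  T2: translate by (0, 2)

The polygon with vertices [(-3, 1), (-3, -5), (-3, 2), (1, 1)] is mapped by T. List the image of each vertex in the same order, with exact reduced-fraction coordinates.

image vertices: (-9/5, 23/5), (-27/5, -1/5), (-6/5, 27/5), (7/5, 11/5)

T1 rotate counter-clockwise with cos θ = 4/5, sin θ = -3/5: (-3, 1) → (-9/5, 13/5); (-3, -5) → (-27/5, -11/5); (-3, 2) → (-6/5, 17/5); (1, 1) → (7/5, 1/5)
T2 translate by (0, 2): (-9/5, 13/5) → (-9/5, 23/5); (-27/5, -11/5) → (-27/5, -1/5); (-6/5, 17/5) → (-6/5, 27/5); (7/5, 1/5) → (7/5, 11/5)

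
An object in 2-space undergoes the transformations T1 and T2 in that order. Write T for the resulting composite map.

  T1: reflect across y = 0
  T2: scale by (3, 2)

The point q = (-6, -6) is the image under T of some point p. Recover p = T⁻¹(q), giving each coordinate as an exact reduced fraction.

p = (-2, 3)

T1 = [1 0 0; 0 -1 0; 0 0 1]
T2·T1 = [3 0 0; 0 -2 0; 0 0 1]
det M = -6; M⁻¹ = [1/3 0 0; 0 -1/2 0; 0 0 1]
M⁻¹ · (-6, -6)ᵀ = (-2, 3)ᵀ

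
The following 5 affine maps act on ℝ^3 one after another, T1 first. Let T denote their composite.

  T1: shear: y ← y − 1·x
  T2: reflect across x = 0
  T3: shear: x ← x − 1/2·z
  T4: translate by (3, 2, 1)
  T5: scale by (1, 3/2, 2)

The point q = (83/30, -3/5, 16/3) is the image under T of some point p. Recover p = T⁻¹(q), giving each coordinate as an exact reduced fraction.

T1 = [1 0 0 0; -1 1 0 0; 0 0 1 0; 0 0 0 1]
T2·T1 = [-1 0 0 0; -1 1 0 0; 0 0 1 0; 0 0 0 1]
T3·…·T1 = [-1 0 -1/2 0; -1 1 0 0; 0 0 1 0; 0 0 0 1]
T4·…·T1 = [-1 0 -1/2 3; -1 1 0 2; 0 0 1 1; 0 0 0 1]
T5·…·T1 = [-1 0 -1/2 3; -3/2 3/2 0 3; 0 0 2 2; 0 0 0 1]
det M = -3; M⁻¹ = [-1 0 -1/4 7/2; -1 2/3 -1/4 3/2; 0 0 1/2 -1; 0 0 0 1]
M⁻¹ · (83/30, -3/5, 16/3)ᵀ = (-3/5, -3, 5/3)ᵀ

p = (-3/5, -3, 5/3)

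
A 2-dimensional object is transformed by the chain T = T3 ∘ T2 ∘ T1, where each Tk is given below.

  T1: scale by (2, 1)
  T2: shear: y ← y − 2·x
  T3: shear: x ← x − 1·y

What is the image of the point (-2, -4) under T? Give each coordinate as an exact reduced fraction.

T(p) = (-8, 4)

T1 scale by (2, 1): (-2, -4) → (-4, -4)
T2 shear: y ← y − 2·x: (-4, -4) → (-4, 4)
T3 shear: x ← x − 1·y: (-4, 4) → (-8, 4)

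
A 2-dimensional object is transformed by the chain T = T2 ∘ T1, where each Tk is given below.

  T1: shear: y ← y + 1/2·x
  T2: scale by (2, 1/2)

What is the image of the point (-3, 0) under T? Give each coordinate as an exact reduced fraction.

T1 shear: y ← y + 1/2·x: (-3, 0) → (-3, -3/2)
T2 scale by (2, 1/2): (-3, -3/2) → (-6, -3/4)

T(p) = (-6, -3/4)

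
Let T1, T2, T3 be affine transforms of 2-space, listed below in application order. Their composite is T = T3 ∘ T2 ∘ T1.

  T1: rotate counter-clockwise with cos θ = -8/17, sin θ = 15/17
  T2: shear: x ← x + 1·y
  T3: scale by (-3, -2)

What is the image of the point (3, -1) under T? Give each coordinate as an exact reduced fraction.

T(p) = (-132/17, -106/17)

T1 rotate counter-clockwise with cos θ = -8/17, sin θ = 15/17: (3, -1) → (-9/17, 53/17)
T2 shear: x ← x + 1·y: (-9/17, 53/17) → (44/17, 53/17)
T3 scale by (-3, -2): (44/17, 53/17) → (-132/17, -106/17)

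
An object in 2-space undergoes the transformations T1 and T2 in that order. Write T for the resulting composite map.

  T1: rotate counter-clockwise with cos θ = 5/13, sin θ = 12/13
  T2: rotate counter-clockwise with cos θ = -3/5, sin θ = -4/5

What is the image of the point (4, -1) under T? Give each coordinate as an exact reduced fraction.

T(p) = (76/65, -257/65)

T1 rotate counter-clockwise with cos θ = 5/13, sin θ = 12/13: (4, -1) → (32/13, 43/13)
T2 rotate counter-clockwise with cos θ = -3/5, sin θ = -4/5: (32/13, 43/13) → (76/65, -257/65)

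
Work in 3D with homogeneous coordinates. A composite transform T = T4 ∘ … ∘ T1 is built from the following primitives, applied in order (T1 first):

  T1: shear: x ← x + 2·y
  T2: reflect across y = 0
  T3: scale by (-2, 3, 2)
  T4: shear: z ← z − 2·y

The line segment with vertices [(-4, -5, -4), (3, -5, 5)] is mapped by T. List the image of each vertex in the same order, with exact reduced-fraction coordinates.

image vertices: (28, 15, -38), (14, 15, -20)

T1 shear: x ← x + 2·y: (-4, -5, -4) → (-14, -5, -4); (3, -5, 5) → (-7, -5, 5)
T2 reflect across y = 0: (-14, -5, -4) → (-14, 5, -4); (-7, -5, 5) → (-7, 5, 5)
T3 scale by (-2, 3, 2): (-14, 5, -4) → (28, 15, -8); (-7, 5, 5) → (14, 15, 10)
T4 shear: z ← z − 2·y: (28, 15, -8) → (28, 15, -38); (14, 15, 10) → (14, 15, -20)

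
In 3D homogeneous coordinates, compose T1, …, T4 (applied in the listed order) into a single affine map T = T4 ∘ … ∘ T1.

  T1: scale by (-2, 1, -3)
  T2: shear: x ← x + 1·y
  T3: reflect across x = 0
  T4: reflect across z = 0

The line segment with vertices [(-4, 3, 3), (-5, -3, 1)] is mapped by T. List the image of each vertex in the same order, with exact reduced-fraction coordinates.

image vertices: (-11, 3, 9), (-7, -3, 3)

T1 scale by (-2, 1, -3): (-4, 3, 3) → (8, 3, -9); (-5, -3, 1) → (10, -3, -3)
T2 shear: x ← x + 1·y: (8, 3, -9) → (11, 3, -9); (10, -3, -3) → (7, -3, -3)
T3 reflect across x = 0: (11, 3, -9) → (-11, 3, -9); (7, -3, -3) → (-7, -3, -3)
T4 reflect across z = 0: (-11, 3, -9) → (-11, 3, 9); (-7, -3, -3) → (-7, -3, 3)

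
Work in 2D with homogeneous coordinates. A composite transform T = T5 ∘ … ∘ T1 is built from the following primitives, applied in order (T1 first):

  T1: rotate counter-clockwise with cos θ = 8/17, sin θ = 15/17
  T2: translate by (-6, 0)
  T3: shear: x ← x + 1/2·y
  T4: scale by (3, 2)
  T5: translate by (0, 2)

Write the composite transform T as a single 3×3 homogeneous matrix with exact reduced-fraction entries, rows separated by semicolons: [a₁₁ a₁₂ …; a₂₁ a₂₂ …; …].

T1 = [8/17 -15/17 0; 15/17 8/17 0; 0 0 1]
T2·T1 = [8/17 -15/17 -6; 15/17 8/17 0; 0 0 1]
T3·…·T1 = [31/34 -11/17 -6; 15/17 8/17 0; 0 0 1]
T4·…·T1 = [93/34 -33/17 -18; 30/17 16/17 0; 0 0 1]
T5·…·T1 = [93/34 -33/17 -18; 30/17 16/17 2; 0 0 1]

T = [93/34 -33/17 -18; 30/17 16/17 2; 0 0 1]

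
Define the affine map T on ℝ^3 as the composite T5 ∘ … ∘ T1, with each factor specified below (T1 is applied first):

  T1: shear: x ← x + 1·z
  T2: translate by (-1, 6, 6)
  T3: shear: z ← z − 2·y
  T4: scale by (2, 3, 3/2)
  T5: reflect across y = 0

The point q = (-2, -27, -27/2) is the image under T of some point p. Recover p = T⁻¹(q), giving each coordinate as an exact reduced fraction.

p = (-3, 3, 3)

T1 = [1 0 1 0; 0 1 0 0; 0 0 1 0; 0 0 0 1]
T2·T1 = [1 0 1 -1; 0 1 0 6; 0 0 1 6; 0 0 0 1]
T3·…·T1 = [1 0 1 -1; 0 1 0 6; 0 -2 1 -6; 0 0 0 1]
T4·…·T1 = [2 0 2 -2; 0 3 0 18; 0 -3 3/2 -9; 0 0 0 1]
T5·…·T1 = [2 0 2 -2; 0 -3 0 -18; 0 -3 3/2 -9; 0 0 0 1]
det M = -9; M⁻¹ = [1/2 2/3 -2/3 7; 0 -1/3 0 -6; 0 -2/3 2/3 -6; 0 0 0 1]
M⁻¹ · (-2, -27, -27/2)ᵀ = (-3, 3, 3)ᵀ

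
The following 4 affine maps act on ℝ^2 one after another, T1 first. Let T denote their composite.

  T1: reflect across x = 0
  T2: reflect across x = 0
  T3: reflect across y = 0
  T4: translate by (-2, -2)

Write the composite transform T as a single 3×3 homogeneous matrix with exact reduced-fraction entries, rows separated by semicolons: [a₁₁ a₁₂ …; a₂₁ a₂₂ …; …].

T = [1 0 -2; 0 -1 -2; 0 0 1]

T1 = [-1 0 0; 0 1 0; 0 0 1]
T2·T1 = [1 0 0; 0 1 0; 0 0 1]
T3·…·T1 = [1 0 0; 0 -1 0; 0 0 1]
T4·…·T1 = [1 0 -2; 0 -1 -2; 0 0 1]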